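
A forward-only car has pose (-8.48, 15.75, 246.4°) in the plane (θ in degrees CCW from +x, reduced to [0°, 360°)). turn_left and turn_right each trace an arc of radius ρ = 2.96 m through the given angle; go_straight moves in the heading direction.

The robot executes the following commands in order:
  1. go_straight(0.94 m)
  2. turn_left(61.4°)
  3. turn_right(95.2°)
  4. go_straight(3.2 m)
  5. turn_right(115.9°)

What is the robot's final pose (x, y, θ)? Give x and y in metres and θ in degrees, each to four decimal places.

set_pose: (x, y, θ) = (-8.4800, 15.7500, 246.4000°), ρ = 2.96
go_straight(0.94): x += 0.94·cos θ, y += 0.94·sin θ → (-8.8563, 14.8886, 246.4000°)
turn_left(61.4°): centre at ρ to the left, rotate +61.4° → (-8.4828, 11.8894, 307.8000°)
turn_right(95.2°): centre at ρ to the right, rotate −95.2° → (-9.2269, 7.5815, 212.6000°)
go_straight(3.2): x += 3.2·cos θ, y += 3.2·sin θ → (-11.9227, 5.8575, 212.6000°)
turn_right(115.9°): centre at ρ to the right, rotate −115.9° → (-16.4572, 8.0058, 96.7000°)

(-16.4572, 8.0058, 96.7000°)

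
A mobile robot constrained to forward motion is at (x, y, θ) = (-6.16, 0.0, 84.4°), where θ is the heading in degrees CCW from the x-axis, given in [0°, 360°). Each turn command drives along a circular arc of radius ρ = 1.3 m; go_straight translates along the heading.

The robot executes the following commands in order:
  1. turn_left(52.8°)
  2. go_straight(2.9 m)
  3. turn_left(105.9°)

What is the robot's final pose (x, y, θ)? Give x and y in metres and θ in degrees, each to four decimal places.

set_pose: (x, y, θ) = (-6.1600, 0.0000, 84.4000°), ρ = 1.3
turn_left(52.8°): centre at ρ to the left, rotate +52.8° → (-6.5705, 1.0807, 137.2000°)
go_straight(2.9): x += 2.9·cos θ, y += 2.9·sin θ → (-8.6983, 3.0511, 137.2000°)
turn_left(105.9°): centre at ρ to the left, rotate +105.9° → (-10.7409, 2.6854, 243.1000°)

(-10.7409, 2.6854, 243.1000°)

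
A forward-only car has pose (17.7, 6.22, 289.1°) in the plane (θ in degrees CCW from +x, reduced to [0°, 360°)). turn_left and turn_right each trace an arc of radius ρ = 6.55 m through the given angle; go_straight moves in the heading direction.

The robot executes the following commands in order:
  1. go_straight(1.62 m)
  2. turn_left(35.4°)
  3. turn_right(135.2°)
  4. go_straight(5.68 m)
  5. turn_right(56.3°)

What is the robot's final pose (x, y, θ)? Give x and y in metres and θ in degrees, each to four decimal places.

(6.4166, -9.2175, 133.0000°)

set_pose: (x, y, θ) = (17.7000, 6.2200, 289.1000°), ρ = 6.55
go_straight(1.62): x += 1.62·cos θ, y += 1.62·sin θ → (18.2301, 4.6892, 289.1000°)
turn_left(35.4°): centre at ρ to the left, rotate +35.4° → (20.6159, 1.5000, 324.5000°)
turn_right(135.2°): centre at ρ to the right, rotate −135.2° → (17.8708, -10.2964, 189.3000°)
go_straight(5.68): x += 5.68·cos θ, y += 5.68·sin θ → (12.2655, -11.2143, 189.3000°)
turn_right(56.3°): centre at ρ to the right, rotate −56.3° → (6.4166, -9.2175, 133.0000°)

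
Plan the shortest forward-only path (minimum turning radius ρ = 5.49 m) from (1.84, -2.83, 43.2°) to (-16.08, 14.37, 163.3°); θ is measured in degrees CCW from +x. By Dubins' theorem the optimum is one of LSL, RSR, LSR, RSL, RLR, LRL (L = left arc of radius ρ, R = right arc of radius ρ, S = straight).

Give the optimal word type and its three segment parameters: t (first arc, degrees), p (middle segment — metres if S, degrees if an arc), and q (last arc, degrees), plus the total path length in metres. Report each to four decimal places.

LSL: t = 110.0321°, p = 17.6286 m, q = 10.0679°, L = 29.1364 m

Let ψ = atan2(Δy, Δx) = atan2(17.20, -17.92) = 136.1745° be the start→goal bearing.
Normalize: d = |goal − start| / ρ = 24.838808/5.49 = 4.524373, α = (θ_start − ψ) mod 360° = 267.0255° = 4.660475 rad, β = (θ_goal − ψ) mod 360° = 27.1255° = 0.473430 rad.
Common terms: sin α = -0.998653, cos α = -0.051891, sin β = 0.455942, cos β = 0.890010, cos(α−β) = -0.501511, d² = 20.469952. Work in radians in the unit-radius frame; every candidate has L = ρ·(t + p + q).
LSL: p² = 2 + d² − 2cos(α−β) + 2d(sin α − sin β) = 10.310718; p = √p² = 3.211031; φ = atan2(cos β − cos α, d + sin α − sin β) = 0.297711 rad; t = (φ − α) mod 2π = 1.920422 rad, q = (β − φ) mod 2π = 0.175719 rad → L = 5.49·(1.920422 + 3.211031 + 0.175719) = 5.49·5.307171 = 29.136369 m
RSR: p² = 2 + d² − 2cos(α−β) + 2d(sin β − sin α) = 36.635229; p = √p² = 6.052704; φ = atan2(cos α − cos β, d − sin α + sin β) = -0.156252 rad; t = (α − φ) mod 2π = 4.816726 rad, q = (φ − β) mod 2π = 5.653504 rad → L = 5.49·(4.816726 + 6.052704 + 5.653504) = 5.49·16.522934 = 90.710910 m
LSR: p² = d² − 2 + 2cos(α−β) + 2d(sin α + sin β) = 12.556075; p = √p² = 3.543455; φ = atan2(−cos α − cos β, d + sin α + sin β) − atan2(−2, p) = 0.306381 rad; t = (φ − α) mod 2π = 1.929092 rad, q = (φ − β) mod 2π = 6.116137 rad → L = 5.49·(1.929092 + 3.543455 + 6.116137) = 5.49·11.588684 = 63.621876 m
RSL: p² = d² − 2 + 2cos(α−β) − 2d(sin α + sin β) = 22.377786; p = √p² = 4.730516; φ = atan2(cos α + cos β, d − sin α − sin β) − atan2(2, p) = -0.236074 rad; t = (α − φ) mod 2π = 4.896549 rad, q = (β − φ) mod 2π = 0.709504 rad → L = 5.49·(4.896549 + 4.730516 + 0.709504) = 5.49·10.336569 = 56.747766 m
RLR: c = (6 − d² + 2cos(α−β) + 2d(sin α − sin β))/8 = -3.579404, |c| > 1 → infeasible
LRL: c = (6 − d² + 2cos(α−β) − 2d(sin α − sin β))/8 = -0.288840; p = 2π − arccos c = 4.419374 rad; φ = atan2(cos β − cos α, d + sin α − sin β) = 0.297711 rad; t = (φ − α + p/2) mod 2π = 4.130109 rad, q = (β − α − t + p) mod 2π = 2.385406 rad → L = 5.49·(4.130109 + 4.419374 + 2.385406) = 5.49·10.934889 = 60.032540 m
Shortest: LSL with L = 29.136369 m ≈ 29.1364 m
Convert LSL to answer units (arcs ×180/π): t = 1.920422·180/π = 110.0321°, p = ρ·p = 5.49·3.211031 = 17.6286 m, q = 0.175719·180/π = 10.0679°, L = 29.1364 m.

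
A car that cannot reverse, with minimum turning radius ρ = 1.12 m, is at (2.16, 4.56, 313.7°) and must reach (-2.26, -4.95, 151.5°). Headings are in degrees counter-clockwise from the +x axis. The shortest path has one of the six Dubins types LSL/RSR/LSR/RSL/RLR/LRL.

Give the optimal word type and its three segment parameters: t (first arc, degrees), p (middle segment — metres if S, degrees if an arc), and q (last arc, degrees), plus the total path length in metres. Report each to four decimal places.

Let ψ = atan2(Δy, Δx) = atan2(-9.51, -4.42) = -114.9278° be the start→goal bearing.
Normalize: d = |goal − start| / ρ = 10.486968/1.12 = 9.363364, α = (θ_start − ψ) mod 360° = 68.6278° = 1.197781 rad, β = (θ_goal − ψ) mod 360° = 266.4278° = 4.650042 rad.
Common terms: sin α = 0.931233, cos α = 0.364425, sin β = -0.998057, cos β = -0.062307, cos(α−β) = -0.952129, d² = 87.672592. Work in radians in the unit-radius frame; every candidate has L = ρ·(t + p + q).
LSL: p² = 2 + d² − 2cos(α−β) + 2d(sin α − sin β) = 127.706135; p = √p² = 11.300714; φ = atan2(cos β − cos α, d + sin α − sin β) = -0.037770 rad; t = (φ − α) mod 2π = 5.047634 rad, q = (β − φ) mod 2π = 4.687812 rad → L = 1.12·(5.047634 + 11.300714 + 4.687812) = 1.12·21.036160 = 23.560500 m
RSR: p² = 2 + d² − 2cos(α−β) + 2d(sin β − sin α) = 55.447567; p = √p² = 7.446312; φ = atan2(cos α − cos β, d − sin α + sin β) = 0.057339 rad; t = (α − φ) mod 2π = 1.140441 rad, q = (φ − β) mod 2π = 1.690483 rad → L = 1.12·(1.140441 + 7.446312 + 1.690483) = 1.12·10.277236 = 11.510505 m
LSR: p² = d² − 2 + 2cos(α−β) + 2d(sin α + sin β) = 82.516930; p = √p² = 9.083883; φ = atan2(−cos α − cos β, d + sin α + sin β) − atan2(−2, p) = 0.184226 rad; t = (φ − α) mod 2π = 5.269631 rad, q = (φ − β) mod 2π = 1.817369 rad → L = 1.12·(5.269631 + 9.083883 + 1.817369) = 1.12·16.170883 = 18.111389 m
RSL: p² = d² − 2 + 2cos(α−β) − 2d(sin α + sin β) = 85.019737; p = √p² = 9.220615; φ = atan2(cos α + cos β, d − sin α − sin β) − atan2(2, p) = -0.181570 rad; t = (α − φ) mod 2π = 1.379351 rad, q = (β − φ) mod 2π = 4.831612 rad → L = 1.12·(1.379351 + 9.220615 + 4.831612) = 1.12·15.431578 = 17.283367 m
RLR: c = (6 − d² + 2cos(α−β) + 2d(sin α − sin β))/8 = -5.930946, |c| > 1 → infeasible
LRL: c = (6 − d² + 2cos(α−β) − 2d(sin α − sin β))/8 = -14.963267, |c| > 1 → infeasible
Shortest: RSR with L = 11.510505 m ≈ 11.5105 m
Convert RSR to answer units (arcs ×180/π): t = 1.140441·180/π = 65.3425°, p = ρ·p = 1.12·7.446312 = 8.3399 m, q = 1.690483·180/π = 96.8575°, L = 11.5105 m.

RSR: t = 65.3425°, p = 8.3399 m, q = 96.8575°, L = 11.5105 m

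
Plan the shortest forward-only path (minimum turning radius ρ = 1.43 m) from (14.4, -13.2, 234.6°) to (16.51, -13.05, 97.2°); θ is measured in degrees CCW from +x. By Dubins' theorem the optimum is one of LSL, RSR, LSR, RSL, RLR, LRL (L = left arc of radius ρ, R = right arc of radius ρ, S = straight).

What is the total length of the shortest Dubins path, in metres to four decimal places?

Let ψ = atan2(Δy, Δx) = atan2(0.15, 2.11) = 4.0663° be the start→goal bearing.
Normalize: d = |goal − start| / ρ = 2.115325/1.43 = 1.479248, α = (θ_start − ψ) mod 360° = 230.5337° = 4.023572 rad, β = (θ_goal − ψ) mod 360° = 93.1337° = 1.625489 rad.
Common terms: sin α = -0.771998, cos α = -0.635625, sin β = 0.998505, cos β = -0.054666, cos(α−β) = -0.736097, d² = 2.188175. Work in radians in the unit-radius frame; every candidate has L = ρ·(t + p + q).
LSL: p² = 2 + d² − 2cos(α−β) + 2d(sin α − sin β) = 0.422342; p = √p² = 0.649879; φ = atan2(cos β − cos α, d + sin α − sin β) = 2.035511 rad; t = (φ − α) mod 2π = 4.295125 rad, q = (β − φ) mod 2π = 5.873164 rad → L = 1.43·(4.295125 + 0.649879 + 5.873164) = 1.43·10.818167 = 15.469979 m
RSR: p² = 2 + d² − 2cos(α−β) + 2d(sin β − sin α) = 10.898397; p = √p² = 3.301272; φ = atan2(cos α − cos β, d − sin α + sin β) = -0.176901 rad; t = (α − φ) mod 2π = 4.200473 rad, q = (φ − β) mod 2π = 4.480794 rad → L = 1.43·(4.200473 + 3.301272 + 4.480794) = 1.43·11.982540 = 17.135032 m
LSR: p² = d² − 2 + 2cos(α−β) + 2d(sin α + sin β) = -0.613900 < 0 → infeasible
RSL: p² = d² − 2 + 2cos(α−β) − 2d(sin α + sin β) = -1.954137 < 0 → infeasible
RLR: c = (6 − d² + 2cos(α−β) + 2d(sin α − sin β))/8 = -0.362300; p = 2π − arccos c = 4.341655 rad; φ = atan2(cos α − cos β, d − sin α + sin β) = -0.176901 rad; t = (α − φ + p/2) mod 2π = 0.088115 rad, q = (α − β − t + p) mod 2π = 0.368437 rad → L = 1.43·(0.088115 + 4.341655 + 0.368437) = 1.43·4.798207 = 6.861436 m
LRL: c = (6 − d² + 2cos(α−β) − 2d(sin α − sin β))/8 = 0.947207; p = 2π − arccos c = 5.956799 rad; φ = atan2(cos β − cos α, d + sin α − sin β) = 2.035511 rad; t = (φ − α + p/2) mod 2π = 0.990339 rad, q = (β − α − t + p) mod 2π = 2.568378 rad → L = 1.43·(0.990339 + 5.956799 + 2.568378) = 1.43·9.515516 = 13.607188 m
Shortest: RLR with L = 6.861436 m ≈ 6.8614 m

6.8614 m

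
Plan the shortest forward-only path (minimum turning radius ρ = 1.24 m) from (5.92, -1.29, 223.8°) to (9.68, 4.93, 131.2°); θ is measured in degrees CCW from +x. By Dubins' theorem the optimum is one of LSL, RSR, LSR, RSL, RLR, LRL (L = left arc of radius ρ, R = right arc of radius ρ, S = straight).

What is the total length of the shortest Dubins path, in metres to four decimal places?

11.8463 m

Let ψ = atan2(Δy, Δx) = atan2(6.22, 3.76) = 58.8470° be the start→goal bearing.
Normalize: d = |goal − start| / ρ = 7.268150/1.24 = 5.861411, α = (θ_start − ψ) mod 360° = 164.9530° = 2.878973 rad, β = (θ_goal − ψ) mod 360° = 72.3530° = 1.262799 rad.
Common terms: sin α = 0.259611, cos α = -0.965713, sin β = 0.952942, cos β = 0.303151, cos(α−β) = -0.045363, d² = 34.356139. Work in radians in the unit-radius frame; every candidate has L = ρ·(t + p + q).
LSL: p² = 2 + d² − 2cos(α−β) + 2d(sin α − sin β) = 28.319062; p = √p² = 5.321566; φ = atan2(cos β − cos α, d + sin α − sin β) = 0.240757 rad; t = (φ − α) mod 2π = 3.644969 rad, q = (β − φ) mod 2π = 1.022041 rad → L = 1.24·(3.644969 + 5.321566 + 1.022041) = 1.24·9.988576 = 12.385834 m
RSR: p² = 2 + d² − 2cos(α−β) + 2d(sin β − sin α) = 44.574669; p = √p² = 6.676426; φ = atan2(cos α − cos β, d − sin α + sin β) = -0.191215 rad; t = (α − φ) mod 2π = 3.070188 rad, q = (φ − β) mod 2π = 4.829172 rad → L = 1.24·(3.070188 + 6.676426 + 4.829172) = 1.24·14.575787 = 18.073975 m
LSR: p² = d² − 2 + 2cos(α−β) + 2d(sin α + sin β) = 46.479960; p = √p² = 6.817621; φ = atan2(−cos α − cos β, d + sin α + sin β) − atan2(−2, p) = 0.378741 rad; t = (φ − α) mod 2π = 3.782953 rad, q = (φ − β) mod 2π = 5.399128 rad → L = 1.24·(3.782953 + 6.817621 + 5.399128) = 1.24·15.999702 = 19.839631 m
RSL: p² = d² − 2 + 2cos(α−β) − 2d(sin α + sin β) = 18.050867; p = √p² = 4.248631; φ = atan2(cos α + cos β, d − sin α − sin β) − atan2(2, p) = -0.581535 rad; t = (α − φ) mod 2π = 3.460508 rad, q = (β − φ) mod 2π = 1.844333 rad → L = 1.24·(3.460508 + 4.248631 + 1.844333) = 1.24·9.553473 = 11.846306 m
RLR: c = (6 − d² + 2cos(α−β) + 2d(sin α − sin β))/8 = -4.571834, |c| > 1 → infeasible
LRL: c = (6 − d² + 2cos(α−β) − 2d(sin α − sin β))/8 = -2.539883, |c| > 1 → infeasible
Shortest: RSL with L = 11.846306 m ≈ 11.8463 m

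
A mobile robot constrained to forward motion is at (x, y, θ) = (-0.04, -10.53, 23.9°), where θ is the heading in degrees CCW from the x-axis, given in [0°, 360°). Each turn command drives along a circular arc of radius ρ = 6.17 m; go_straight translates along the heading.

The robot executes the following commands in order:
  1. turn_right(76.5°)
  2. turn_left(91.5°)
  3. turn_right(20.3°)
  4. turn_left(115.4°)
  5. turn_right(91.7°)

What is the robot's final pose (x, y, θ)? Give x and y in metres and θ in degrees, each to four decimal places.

(20.8001, 6.5516, 42.3000°)

set_pose: (x, y, θ) = (-0.0400, -10.5300, 23.9000°), ρ = 6.17
turn_right(76.5°): centre at ρ to the right, rotate −76.5° → (7.3613, -12.4234, -52.6000° ≡ 307.4000°)
turn_left(91.5°): centre at ρ to the left, rotate +91.5° → (16.1373, -13.4777, 398.9000° ≡ 38.9000°)
turn_right(20.3°): centre at ρ to the right, rotate −20.3° → (18.0439, -12.4317, 18.6000°)
turn_left(115.4°): centre at ρ to the left, rotate +115.4° → (20.5142, -2.2979, 134.0000°)
turn_right(91.7°): centre at ρ to the right, rotate −91.7° → (20.8001, 6.5516, 42.3000°)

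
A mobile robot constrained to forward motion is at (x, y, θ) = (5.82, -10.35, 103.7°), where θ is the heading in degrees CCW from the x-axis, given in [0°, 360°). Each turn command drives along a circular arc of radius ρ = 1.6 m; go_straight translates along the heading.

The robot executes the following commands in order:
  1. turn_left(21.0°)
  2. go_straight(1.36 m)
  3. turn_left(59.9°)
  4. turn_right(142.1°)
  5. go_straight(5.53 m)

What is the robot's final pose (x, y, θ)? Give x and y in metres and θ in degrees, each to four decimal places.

(6.2309, -1.5055, 42.5000°)

set_pose: (x, y, θ) = (5.8200, -10.3500, 103.7000°), ρ = 1.6
turn_left(21.0°): centre at ρ to the left, rotate +21.0° → (5.5810, -9.8181, 124.7000°)
go_straight(1.36): x += 1.36·cos θ, y += 1.36·sin θ → (4.8067, -8.7000, 124.7000°)
turn_left(59.9°): centre at ρ to the left, rotate +59.9° → (3.3630, -8.0160, 184.6000°)
turn_right(142.1°): centre at ρ to the right, rotate −142.1° → (2.1537, -5.2415, 42.5000°)
go_straight(5.53): x += 5.53·cos θ, y += 5.53·sin θ → (6.2309, -1.5055, 42.5000°)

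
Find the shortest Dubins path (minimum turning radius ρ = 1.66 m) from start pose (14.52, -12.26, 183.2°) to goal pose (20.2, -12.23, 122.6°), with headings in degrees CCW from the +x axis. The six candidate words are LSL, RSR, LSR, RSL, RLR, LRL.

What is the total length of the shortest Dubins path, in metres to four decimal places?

12.9376 m

Let ψ = atan2(Δy, Δx) = atan2(0.03, 5.68) = 0.3026° be the start→goal bearing.
Normalize: d = |goal − start| / ρ = 5.680079/1.66 = 3.421734, α = (θ_start − ψ) mod 360° = 182.8974° = 3.192162 rad, β = (θ_goal − ψ) mod 360° = 122.2974° = 2.134492 rad.
Common terms: sin α = -0.050547, cos α = -0.998722, sin β = 0.845286, cos β = -0.534314, cos(α−β) = 0.490904, d² = 11.708267. Work in radians in the unit-radius frame; every candidate has L = ρ·(t + p + q).
LSL: p² = 2 + d² − 2cos(α−β) + 2d(sin α − sin β) = 6.595850; p = √p² = 2.568239; φ = atan2(cos β − cos α, d + sin α − sin β) = 0.181828 rad; t = (φ − α) mod 2π = 3.272851 rad, q = (β − φ) mod 2π = 1.952664 rad → L = 1.66·(3.272851 + 2.568239 + 1.952664) = 1.66·7.793754 = 12.937632 m
RSR: p² = 2 + d² − 2cos(α−β) + 2d(sin β − sin α) = 18.857069; p = √p² = 4.342473; φ = atan2(cos α − cos β, d − sin α + sin β) = -0.107150 rad; t = (α − φ) mod 2π = 3.299312 rad, q = (φ − β) mod 2π = 4.041543 rad → L = 1.66·(3.299312 + 4.342473 + 4.041543) = 1.66·11.683327 = 19.394324 m
LSR: p² = d² − 2 + 2cos(α−β) + 2d(sin α + sin β) = 16.128845; p = √p² = 4.016073; φ = atan2(−cos α − cos β, d + sin α + sin β) − atan2(−2, p) = 0.810769 rad; t = (φ − α) mod 2π = 3.901793 rad, q = (φ − β) mod 2π = 4.959462 rad → L = 1.66·(3.901793 + 4.016073 + 4.959462) = 1.66·12.877328 = 21.376364 m
RSL: p² = d² − 2 + 2cos(α−β) − 2d(sin α + sin β) = 5.251303; p = √p² = 2.291572; φ = atan2(cos α + cos β, d − sin α − sin β) − atan2(2, p) = -1.245813 rad; t = (α − φ) mod 2π = 4.437974 rad, q = (β − φ) mod 2π = 3.380305 rad → L = 1.66·(4.437974 + 2.291572 + 3.380305) = 1.66·10.109851 = 16.782353 m
RLR: c = (6 − d² + 2cos(α−β) + 2d(sin α − sin β))/8 = -1.357134, |c| > 1 → infeasible
LRL: c = (6 − d² + 2cos(α−β) − 2d(sin α − sin β))/8 = 0.175519; p = 2π − arccos c = 4.888822 rad; φ = atan2(cos β − cos α, d + sin α − sin β) = 0.181828 rad; t = (φ − α + p/2) mod 2π = 5.717262 rad, q = (β − α − t + p) mod 2π = 4.397075 rad → L = 1.66·(5.717262 + 4.888822 + 4.397075) = 1.66·15.003159 = 24.905244 m
Shortest: LSL with L = 12.937632 m ≈ 12.9376 m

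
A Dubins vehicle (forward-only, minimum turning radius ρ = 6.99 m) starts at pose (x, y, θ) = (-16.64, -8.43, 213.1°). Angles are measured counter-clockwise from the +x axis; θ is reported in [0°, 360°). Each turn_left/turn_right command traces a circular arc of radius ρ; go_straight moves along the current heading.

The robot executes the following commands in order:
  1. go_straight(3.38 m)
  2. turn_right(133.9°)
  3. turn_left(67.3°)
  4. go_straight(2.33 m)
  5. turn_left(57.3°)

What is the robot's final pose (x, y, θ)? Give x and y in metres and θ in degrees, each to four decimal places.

(-41.7849, 5.8810, 203.8000°)

set_pose: (x, y, θ) = (-16.6400, -8.4300, 213.1000°), ρ = 6.99
go_straight(3.38): x += 3.38·cos θ, y += 3.38·sin θ → (-19.4715, -10.2758, 213.1000°)
turn_right(133.9°): centre at ρ to the right, rotate −133.9° → (-30.1549, -3.1104, 79.2000°)
turn_left(67.3°): centre at ρ to the left, rotate +67.3° → (-33.1631, 4.0283, 146.5000°)
go_straight(2.33): x += 2.33·cos θ, y += 2.33·sin θ → (-35.1060, 5.3143, 146.5000°)
turn_left(57.3°): centre at ρ to the left, rotate +57.3° → (-41.7849, 5.8810, 203.8000°)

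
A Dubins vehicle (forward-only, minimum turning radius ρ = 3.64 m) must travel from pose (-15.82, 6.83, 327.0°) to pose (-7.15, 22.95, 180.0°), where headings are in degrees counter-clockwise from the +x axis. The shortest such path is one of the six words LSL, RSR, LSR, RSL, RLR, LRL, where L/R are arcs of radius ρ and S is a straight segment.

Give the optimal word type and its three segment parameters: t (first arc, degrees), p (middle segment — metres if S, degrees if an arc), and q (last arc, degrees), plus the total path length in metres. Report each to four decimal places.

Let ψ = atan2(Δy, Δx) = atan2(16.12, 8.67) = 61.7268° be the start→goal bearing.
Normalize: d = |goal − start| / ρ = 18.303642/3.64 = 5.028473, α = (θ_start − ψ) mod 360° = 265.2732° = 4.629891 rad, β = (θ_goal − ψ) mod 360° = 118.2732° = 2.064257 rad.
Common terms: sin α = -0.996599, cos α = -0.082405, sin β = 0.880699, cos β = -0.473676, cos(α−β) = -0.838671, d² = 25.285541. Work in radians in the unit-radius frame; every candidate has L = ρ·(t + p + q).
LSL: p² = 2 + d² − 2cos(α−β) + 2d(sin α − sin β) = 10.082997; p = √p² = 3.175374; φ = atan2(cos β − cos α, d + sin α − sin β) = -0.123535 rad; t = (φ − α) mod 2π = 1.529760 rad, q = (β − φ) mod 2π = 2.187791 rad → L = 3.64·(1.529760 + 3.175374 + 2.187791) = 3.64·6.892925 = 25.090247 m
RSR: p² = 2 + d² − 2cos(α−β) + 2d(sin β − sin α) = 47.842766; p = √p² = 6.916847; φ = atan2(cos α − cos β, d − sin α + sin β) = 0.056598 rad; t = (α − φ) mod 2π = 4.573293 rad, q = (φ − β) mod 2π = 4.275527 rad → L = 3.64·(4.573293 + 6.916847 + 4.275527) = 3.64·15.765666 = 57.387024 m
LSR: p² = d² − 2 + 2cos(α−β) + 2d(sin α + sin β) = 20.442601; p = √p² = 4.521349; φ = atan2(−cos α − cos β, d + sin α + sin β) − atan2(−2, p) = 0.529186 rad; t = (φ − α) mod 2π = 2.182481 rad, q = (φ − β) mod 2π = 4.748115 rad → L = 3.64·(2.182481 + 4.521349 + 4.748115) = 3.64·11.451945 = 41.685080 m
RSL: p² = d² − 2 + 2cos(α−β) − 2d(sin α + sin β) = 22.773798; p = √p² = 4.772190; φ = atan2(cos α + cos β, d − sin α − sin β) − atan2(2, p) = -0.504535 rad; t = (α − φ) mod 2π = 5.134426 rad, q = (β − φ) mod 2π = 2.568792 rad → L = 3.64·(5.134426 + 4.772190 + 2.568792) = 3.64·12.475408 = 45.410484 m
RLR: c = (6 − d² + 2cos(α−β) + 2d(sin α − sin β))/8 = -4.980346, |c| > 1 → infeasible
LRL: c = (6 − d² + 2cos(α−β) − 2d(sin α − sin β))/8 = -0.260375; p = 2π − arccos c = 4.448979 rad; φ = atan2(cos β − cos α, d + sin α − sin β) = -0.123535 rad; t = (φ − α + p/2) mod 2π = 3.754249 rad, q = (β − α − t + p) mod 2π = 4.412281 rad → L = 3.64·(3.754249 + 4.448979 + 4.412281) = 3.64·12.615509 = 45.920452 m
Shortest: LSL with L = 25.090247 m ≈ 25.0902 m
Convert LSL to answer units (arcs ×180/π): t = 1.529760·180/π = 87.6488°, p = ρ·p = 3.64·3.175374 = 11.5584 m, q = 2.187791·180/π = 125.3512°, L = 25.0902 m.

LSL: t = 87.6488°, p = 11.5584 m, q = 125.3512°, L = 25.0902 m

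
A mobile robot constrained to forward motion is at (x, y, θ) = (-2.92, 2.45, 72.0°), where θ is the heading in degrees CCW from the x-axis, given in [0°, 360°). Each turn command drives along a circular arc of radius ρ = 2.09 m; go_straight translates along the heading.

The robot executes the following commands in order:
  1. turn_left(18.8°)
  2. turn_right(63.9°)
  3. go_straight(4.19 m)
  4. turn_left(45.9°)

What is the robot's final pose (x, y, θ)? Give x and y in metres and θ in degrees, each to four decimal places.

(3.1139, 8.1596, 72.8000°)

set_pose: (x, y, θ) = (-2.9200, 2.4500, 72.0000°), ρ = 2.09
turn_left(18.8°): centre at ρ to the left, rotate +18.8° → (-2.8179, 3.1250, 90.8000°)
turn_right(63.9°): centre at ρ to the right, rotate −63.9° → (-1.6737, 5.0181, 26.9000°)
go_straight(4.19): x += 4.19·cos θ, y += 4.19·sin θ → (2.0629, 6.9138, 26.9000°)
turn_left(45.9°): centre at ρ to the left, rotate +45.9° → (3.1139, 8.1596, 72.8000°)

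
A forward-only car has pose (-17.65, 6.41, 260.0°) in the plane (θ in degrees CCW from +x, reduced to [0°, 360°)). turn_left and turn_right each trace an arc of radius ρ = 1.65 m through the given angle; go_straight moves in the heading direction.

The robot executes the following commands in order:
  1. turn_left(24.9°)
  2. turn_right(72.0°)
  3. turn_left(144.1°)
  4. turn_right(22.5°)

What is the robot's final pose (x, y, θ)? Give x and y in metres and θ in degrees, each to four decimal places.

(-16.8840, 0.6980, 334.5000°)

set_pose: (x, y, θ) = (-17.6500, 6.4100, 260.0000°), ρ = 1.65
turn_left(24.9°): centre at ρ to the left, rotate +24.9° → (-17.6196, 5.6992, 284.9000°)
turn_right(72.0°): centre at ρ to the right, rotate −72.0° → (-18.3179, 3.8896, 212.9000°)
turn_left(144.1°): centre at ρ to the left, rotate +144.1° → (-17.5080, 0.8565, 357.0000°)
turn_right(22.5°): centre at ρ to the right, rotate −22.5° → (-16.8840, 0.6980, 334.5000°)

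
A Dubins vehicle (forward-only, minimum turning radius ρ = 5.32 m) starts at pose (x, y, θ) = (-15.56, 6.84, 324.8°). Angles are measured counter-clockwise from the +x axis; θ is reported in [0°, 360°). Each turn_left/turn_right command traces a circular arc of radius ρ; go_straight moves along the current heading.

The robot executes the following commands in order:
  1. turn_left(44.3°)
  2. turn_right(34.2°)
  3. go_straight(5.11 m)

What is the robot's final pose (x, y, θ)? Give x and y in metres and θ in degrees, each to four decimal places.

set_pose: (x, y, θ) = (-15.5600, 6.8400, 324.8000°), ρ = 5.32
turn_left(44.3°): centre at ρ to the left, rotate +44.3° → (-11.6520, 5.9342, 369.1000° ≡ 9.1000°)
turn_right(34.2°): centre at ρ to the right, rotate −34.2° → (-8.5538, 5.4988, -25.1000° ≡ 334.9000°)
go_straight(5.11): x += 5.11·cos θ, y += 5.11·sin θ → (-3.9264, 3.3311, 334.9000°)

(-3.9264, 3.3311, 334.9000°)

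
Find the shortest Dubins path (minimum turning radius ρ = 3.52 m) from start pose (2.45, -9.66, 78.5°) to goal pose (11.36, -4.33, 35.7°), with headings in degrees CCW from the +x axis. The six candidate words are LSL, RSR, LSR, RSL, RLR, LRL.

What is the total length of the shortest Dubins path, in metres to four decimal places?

10.8021 m

Let ψ = atan2(Δy, Δx) = atan2(5.33, 8.91) = 30.8880° be the start→goal bearing.
Normalize: d = |goal − start| / ρ = 10.382533/3.52 = 2.949583, α = (θ_start − ψ) mod 360° = 47.6120° = 0.830985 rad, β = (θ_goal − ψ) mod 360° = 4.8120° = 0.083984 rad.
Common terms: sin α = 0.738596, cos α = 0.674148, sin β = 0.083886, cos β = 0.996475, cos(α−β) = 0.733730, d² = 8.700042. Work in radians in the unit-radius frame; every candidate has L = ρ·(t + p + q).
LSL: p² = 2 + d² − 2cos(α−β) + 2d(sin α − sin β) = 13.094827; p = √p² = 3.618678; φ = atan2(cos β − cos α, d + sin α − sin β) = 0.089191 rad; t = (φ − α) mod 2π = 5.541391 rad, q = (β − φ) mod 2π = 6.277978 rad → L = 3.52·(5.541391 + 3.618678 + 6.277978) = 3.52·15.438047 = 54.341926 m
RSR: p² = 2 + d² − 2cos(α−β) + 2d(sin β − sin α) = 5.370337; p = √p² = 2.317399; φ = atan2(cos α − cos β, d − sin α + sin β) = -0.139542 rad; t = (α − φ) mod 2π = 0.970528 rad, q = (φ − β) mod 2π = 6.059658 rad → L = 3.52·(0.970528 + 2.317399 + 6.059658) = 3.52·9.347585 = 32.903499 m
LSR: p² = d² − 2 + 2cos(α−β) + 2d(sin α + sin β) = 13.019459; p = √p² = 3.608249; φ = atan2(−cos α − cos β, d + sin α + sin β) − atan2(−2, p) = 0.089199 rad; t = (φ − α) mod 2π = 5.541399 rad, q = (φ − β) mod 2π = 0.005214 rad → L = 3.52·(5.541399 + 3.608249 + 0.005214) = 3.52·9.154862 = 32.225114 m
RSL: p² = d² − 2 + 2cos(α−β) − 2d(sin α + sin β) = 3.315544; p = √p² = 1.820864; φ = atan2(cos α + cos β, d − sin α − sin β) − atan2(2, p) = -0.166473 rad; t = (α − φ) mod 2π = 0.997459 rad, q = (β − φ) mod 2π = 0.250458 rad → L = 3.52·(0.997459 + 1.820864 + 0.250458) = 3.52·3.068780 = 10.802106 m
RLR: c = (6 − d² + 2cos(α−β) + 2d(sin α − sin β))/8 = 0.328708; p = 2π − arccos c = 5.047324 rad; φ = atan2(cos α − cos β, d − sin α + sin β) = -0.139542 rad; t = (α − φ + p/2) mod 2π = 3.494190 rad, q = (α − β − t + p) mod 2π = 2.300135 rad → L = 3.52·(3.494190 + 5.047324 + 2.300135) = 3.52·10.841649 = 38.162604 m
LRL: c = (6 − d² + 2cos(α−β) − 2d(sin α − sin β))/8 = -0.636853; p = 2π − arccos c = 4.021979 rad; φ = atan2(cos β − cos α, d + sin α − sin β) = 0.089191 rad; t = (φ − α + p/2) mod 2π = 1.269195 rad, q = (β − α − t + p) mod 2π = 2.005783 rad → L = 3.52·(1.269195 + 4.021979 + 2.005783) = 3.52·7.296957 = 25.685288 m
Shortest: RSL with L = 10.802106 m ≈ 10.8021 m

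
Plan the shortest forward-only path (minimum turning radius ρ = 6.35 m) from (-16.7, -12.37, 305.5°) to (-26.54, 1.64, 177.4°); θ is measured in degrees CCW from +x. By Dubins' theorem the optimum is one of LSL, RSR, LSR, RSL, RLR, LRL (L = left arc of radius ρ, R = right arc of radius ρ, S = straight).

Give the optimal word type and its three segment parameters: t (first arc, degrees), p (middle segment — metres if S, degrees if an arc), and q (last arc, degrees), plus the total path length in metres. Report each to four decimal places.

Let ψ = atan2(Δy, Δx) = atan2(14.01, -9.84) = 125.0825° be the start→goal bearing.
Normalize: d = |goal − start| / ρ = 17.120330/6.35 = 2.696115, α = (θ_start − ψ) mod 360° = 180.4175° = 3.148879 rad, β = (θ_goal − ψ) mod 360° = 52.3175° = 0.913113 rad.
Common terms: sin α = -0.007287, cos α = -0.999973, sin β = 0.791410, cos β = 0.611285, cos(α−β) = -0.617036, d² = 7.269036. Work in radians in the unit-radius frame; every candidate has L = ρ·(t + p + q).
LSL: p² = 2 + d² − 2cos(α−β) + 2d(sin α − sin β) = 6.196349; p = √p² = 2.489247; φ = atan2(cos β − cos α, d + sin α − sin β) = 0.704021 rad; t = (φ − α) mod 2π = 3.838327 rad, q = (β − φ) mod 2π = 0.209092 rad → L = 6.35·(3.838327 + 2.489247 + 0.209092) = 6.35·6.536665 = 41.507825 m
RSR: p² = 2 + d² − 2cos(α−β) + 2d(sin β − sin α) = 14.809866; p = √p² = 3.848359; φ = atan2(cos α − cos β, d − sin α + sin β) = -0.431999 rad; t = (α − φ) mod 2π = 3.580879 rad, q = (φ − β) mod 2π = 4.938073 rad → L = 6.35·(3.580879 + 3.848359 + 4.938073) = 6.35·12.367311 = 78.532424 m
LSR: p² = d² − 2 + 2cos(α−β) + 2d(sin α + sin β) = 8.263139; p = √p² = 2.874568; φ = atan2(−cos α − cos β, d + sin α + sin β) − atan2(−2, p) = 0.719096 rad; t = (φ − α) mod 2π = 3.853402 rad, q = (φ − β) mod 2π = 6.089169 rad → L = 6.35·(3.853402 + 2.874568 + 6.089169) = 6.35·12.817138 = 81.388826 m
RSL: p² = d² − 2 + 2cos(α−β) − 2d(sin α + sin β) = -0.193210 < 0 → infeasible
RLR: c = (6 − d² + 2cos(α−β) + 2d(sin α − sin β))/8 = -0.851233; p = 2π − arccos c = 3.694058 rad; φ = atan2(cos α − cos β, d − sin α + sin β) = -0.431999 rad; t = (α − φ + p/2) mod 2π = 5.427908 rad, q = (α − β − t + p) mod 2π = 0.501917 rad → L = 6.35·(5.427908 + 3.694058 + 0.501917) = 6.35·9.623883 = 61.111658 m
LRL: c = (6 − d² + 2cos(α−β) − 2d(sin α − sin β))/8 = 0.225456; p = 2π − arccos c = 4.939800 rad; φ = atan2(cos β − cos α, d + sin α − sin β) = 0.704021 rad; t = (φ − α + p/2) mod 2π = 0.025041 rad, q = (β − α − t + p) mod 2π = 2.678992 rad → L = 6.35·(0.025041 + 4.939800 + 2.678992) = 6.35·7.643834 = 48.538346 m
Shortest: LSL with L = 41.507825 m ≈ 41.5078 m
Convert LSL to answer units (arcs ×180/π): t = 3.838327·180/π = 219.9199°, p = ρ·p = 6.35·2.489247 = 15.8067 m, q = 0.209092·180/π = 11.9801°, L = 41.5078 m.

LSL: t = 219.9199°, p = 15.8067 m, q = 11.9801°, L = 41.5078 m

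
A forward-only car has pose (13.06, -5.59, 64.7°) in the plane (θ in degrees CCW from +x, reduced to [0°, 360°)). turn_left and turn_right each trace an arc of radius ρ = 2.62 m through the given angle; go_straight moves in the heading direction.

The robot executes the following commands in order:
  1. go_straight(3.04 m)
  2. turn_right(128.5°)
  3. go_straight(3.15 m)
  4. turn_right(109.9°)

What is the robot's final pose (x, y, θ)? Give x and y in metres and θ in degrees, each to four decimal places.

set_pose: (x, y, θ) = (13.0600, -5.5900, 64.7000°), ρ = 2.62
go_straight(3.04): x += 3.04·cos θ, y += 3.04·sin θ → (14.3592, -2.8416, 64.7000°)
turn_right(128.5°): centre at ρ to the right, rotate −128.5° → (19.0787, -2.8045, -63.8000° ≡ 296.2000°)
go_straight(3.15): x += 3.15·cos θ, y += 3.15·sin θ → (20.4694, -5.6309, 296.2000°)
turn_right(109.9°): centre at ρ to the right, rotate −109.9° → (18.4061, -9.3918, 186.3000°)

(18.4061, -9.3918, 186.3000°)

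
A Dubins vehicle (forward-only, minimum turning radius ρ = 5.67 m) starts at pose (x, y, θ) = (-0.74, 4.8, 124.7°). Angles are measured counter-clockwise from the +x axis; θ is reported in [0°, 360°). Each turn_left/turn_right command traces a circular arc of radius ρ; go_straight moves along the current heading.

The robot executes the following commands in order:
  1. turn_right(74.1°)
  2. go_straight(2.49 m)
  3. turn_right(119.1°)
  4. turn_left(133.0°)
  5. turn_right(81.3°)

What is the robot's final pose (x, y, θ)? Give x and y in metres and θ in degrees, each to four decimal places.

(27.9271, 14.6541, 343.2000°)

set_pose: (x, y, θ) = (-0.7400, 4.8000, 124.7000°), ρ = 5.67
turn_right(74.1°): centre at ρ to the right, rotate −74.1° → (-0.4598, 11.6267, 50.6000°)
go_straight(2.49): x += 2.49·cos θ, y += 2.49·sin θ → (1.1206, 13.5508, 50.6000°)
turn_right(119.1°): centre at ρ to the right, rotate −119.1° → (10.7775, 12.0300, -68.5000° ≡ 291.5000°)
turn_left(133.0°): centre at ρ to the left, rotate +133.0° → (21.1706, 11.6670, 424.5000° ≡ 64.5000°)
turn_right(81.3°): centre at ρ to the right, rotate −81.3° → (27.9271, 14.6541, -16.8000° ≡ 343.2000°)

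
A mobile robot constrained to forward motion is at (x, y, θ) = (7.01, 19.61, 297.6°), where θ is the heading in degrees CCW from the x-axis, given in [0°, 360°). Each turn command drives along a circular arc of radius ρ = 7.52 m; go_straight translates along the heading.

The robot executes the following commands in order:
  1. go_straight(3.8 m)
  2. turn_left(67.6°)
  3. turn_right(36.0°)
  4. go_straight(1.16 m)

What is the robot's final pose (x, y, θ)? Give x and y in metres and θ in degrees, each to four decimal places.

set_pose: (x, y, θ) = (7.0100, 19.6100, 297.6000°), ρ = 7.52
go_straight(3.8): x += 3.8·cos θ, y += 3.8·sin θ → (8.7705, 16.2424, 297.6000°)
turn_left(67.6°): centre at ρ to the left, rotate +67.6° → (16.1163, 12.2374, 365.2000° ≡ 5.2000°)
turn_right(36.0°): centre at ρ to the right, rotate −36.0° → (20.6485, 11.2077, -30.8000° ≡ 329.2000°)
go_straight(1.16): x += 1.16·cos θ, y += 1.16·sin θ → (21.6448, 10.6137, 329.2000°)

(21.6448, 10.6137, 329.2000°)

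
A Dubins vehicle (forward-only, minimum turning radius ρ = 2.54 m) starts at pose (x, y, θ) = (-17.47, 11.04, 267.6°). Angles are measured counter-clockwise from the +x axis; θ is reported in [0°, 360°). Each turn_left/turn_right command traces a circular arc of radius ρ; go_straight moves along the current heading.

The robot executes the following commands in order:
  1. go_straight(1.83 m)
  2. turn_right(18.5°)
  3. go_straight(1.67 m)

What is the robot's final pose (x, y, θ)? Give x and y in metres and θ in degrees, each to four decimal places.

set_pose: (x, y, θ) = (-17.4700, 11.0400, 267.6000°), ρ = 2.54
go_straight(1.83): x += 1.83·cos θ, y += 1.83·sin θ → (-17.5466, 9.2116, 267.6000°)
turn_right(18.5°): centre at ρ to the right, rotate −18.5° → (-17.7115, 8.4119, 249.1000°)
go_straight(1.67): x += 1.67·cos θ, y += 1.67·sin θ → (-18.3073, 6.8517, 249.1000°)

(-18.3073, 6.8517, 249.1000°)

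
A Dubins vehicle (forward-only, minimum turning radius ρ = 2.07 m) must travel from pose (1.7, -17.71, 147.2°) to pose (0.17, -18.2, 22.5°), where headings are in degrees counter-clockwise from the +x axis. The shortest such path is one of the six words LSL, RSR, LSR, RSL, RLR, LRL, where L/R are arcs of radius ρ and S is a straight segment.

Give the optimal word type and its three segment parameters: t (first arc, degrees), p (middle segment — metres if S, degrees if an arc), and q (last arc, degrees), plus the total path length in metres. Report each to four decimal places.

Let ψ = atan2(Δy, Δx) = atan2(-0.49, -1.53) = -162.2417° be the start→goal bearing.
Normalize: d = |goal − start| / ρ = 1.606549/2.07 = 0.776111, α = (θ_start − ψ) mod 360° = 309.4417° = 5.400777 rad, β = (θ_goal − ψ) mod 360° = 184.7417° = 3.224352 rad.
Common terms: sin α = -0.772271, cos α = 0.635293, sin β = -0.082665, cos β = -0.996577, cos(α−β) = -0.569280, d² = 0.602348. Work in radians in the unit-radius frame; every candidate has L = ρ·(t + p + q).
LSL: p² = 2 + d² − 2cos(α−β) + 2d(sin α − sin β) = 2.670485; p = √p² = 1.634162; φ = atan2(cos β − cos α, d + sin α − sin β) = -1.517837 rad; t = (φ − α) mod 2π = 5.647757 rad, q = (β − φ) mod 2π = 4.742188 rad → L = 2.07·(5.647757 + 1.634162 + 4.742188) = 2.07·12.024107 = 24.889901 m
RSR: p² = 2 + d² − 2cos(α−β) + 2d(sin β − sin α) = 4.811329; p = √p² = 2.193474; φ = atan2(cos α − cos β, d − sin α + sin β) = 0.838987 rad; t = (α − φ) mod 2π = 4.561791 rad, q = (φ − β) mod 2π = 3.897820 rad → L = 2.07·(4.561791 + 2.193474 + 3.897820) = 2.07·10.653085 = 22.051886 m
LSR: p² = d² − 2 + 2cos(α−β) + 2d(sin α + sin β) = -3.863260 < 0 → infeasible
RSL: p² = d² − 2 + 2cos(α−β) − 2d(sin α + sin β) = -1.209162 < 0 → infeasible
RLR: c = (6 − d² + 2cos(α−β) + 2d(sin α − sin β))/8 = 0.398584; p = 2π − arccos c = 5.122361 rad; φ = atan2(cos α − cos β, d − sin α + sin β) = 0.838987 rad; t = (α − φ + p/2) mod 2π = 0.839786 rad, q = (α − β − t + p) mod 2π = 0.175815 rad → L = 2.07·(0.839786 + 5.122361 + 0.175815) = 2.07·6.137963 = 12.705583 m
LRL: c = (6 − d² + 2cos(α−β) − 2d(sin α − sin β))/8 = 0.666189; p = 2π − arccos c = 5.441476 rad; φ = atan2(cos β − cos α, d + sin α − sin β) = -1.517837 rad; t = (φ − α + p/2) mod 2π = 2.085310 rad, q = (β − α − t + p) mod 2π = 1.179741 rad → L = 2.07·(2.085310 + 5.441476 + 1.179741) = 2.07·8.706527 = 18.022512 m
Shortest: RLR with L = 12.705583 m ≈ 12.7056 m
Convert RLR to answer units (arcs ×180/π): t = 0.839786·180/π = 48.1162°, p = 5.122361·180/π = 293.4897°, q = 0.175815·180/π = 10.0735°, L = 12.7056 m.

RLR: t = 48.1162°, p = 293.4897°, q = 10.0735°, L = 12.7056 m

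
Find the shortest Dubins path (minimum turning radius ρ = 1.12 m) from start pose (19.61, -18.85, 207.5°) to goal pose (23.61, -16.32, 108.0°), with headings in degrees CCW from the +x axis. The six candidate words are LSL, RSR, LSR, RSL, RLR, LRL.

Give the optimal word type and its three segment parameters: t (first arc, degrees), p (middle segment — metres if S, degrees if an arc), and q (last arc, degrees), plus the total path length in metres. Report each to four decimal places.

LSL: t = 205.2324°, p = 3.9926 m, q = 55.2676°, L = 9.0847 m

Let ψ = atan2(Δy, Δx) = atan2(2.53, 4.00) = 32.3134° be the start→goal bearing.
Normalize: d = |goal − start| / ρ = 4.732959/1.12 = 4.225856, α = (θ_start − ψ) mod 360° = 175.1866° = 3.057584 rad, β = (θ_goal − ψ) mod 360° = 75.6866° = 1.320981 rad.
Common terms: sin α = 0.083910, cos α = -0.996473, sin β = 0.968958, cos β = 0.247225, cos(α−β) = -0.165048, d² = 17.857860. Work in radians in the unit-radius frame; every candidate has L = ρ·(t + p + q).
LSL: p² = 2 + d² − 2cos(α−β) + 2d(sin α − sin β) = 12.707784; p = √p² = 3.564798; φ = atan2(cos β − cos α, d + sin α − sin β) = 0.356379 rad; t = (φ − α) mod 2π = 3.581981 rad, q = (β − φ) mod 2π = 0.964602 rad → L = 1.12·(3.581981 + 3.564798 + 0.964602) = 1.12·8.111381 = 9.084746 m
RSR: p² = 2 + d² − 2cos(α−β) + 2d(sin β − sin α) = 27.668127; p = √p² = 5.260050; φ = atan2(cos α − cos β, d − sin α + sin β) = -0.238703 rad; t = (α − φ) mod 2π = 3.296286 rad, q = (φ − β) mod 2π = 4.723501 rad → L = 1.12·(3.296286 + 5.260050 + 4.723501) = 1.12·13.279838 = 14.873419 m
LSR: p² = d² − 2 + 2cos(α−β) + 2d(sin α + sin β) = 24.426304; p = √p² = 4.942297; φ = atan2(−cos α − cos β, d + sin α + sin β) − atan2(−2, p) = 0.525521 rad; t = (φ − α) mod 2π = 3.751123 rad, q = (φ − β) mod 2π = 5.487726 rad → L = 1.12·(3.751123 + 4.942297 + 5.487726) = 1.12·14.181146 = 15.882884 m
RSL: p² = d² − 2 + 2cos(α−β) − 2d(sin α + sin β) = 6.629226; p = √p² = 2.574728; φ = atan2(cos α + cos β, d − sin α − sin β) − atan2(2, p) = -0.892308 rad; t = (α − φ) mod 2π = 3.949891 rad, q = (β − φ) mod 2π = 2.213289 rad → L = 1.12·(3.949891 + 2.574728 + 2.213289) = 1.12·8.737908 = 9.786457 m
RLR: c = (6 − d² + 2cos(α−β) + 2d(sin α − sin β))/8 = -2.458516, |c| > 1 → infeasible
LRL: c = (6 − d² + 2cos(α−β) − 2d(sin α − sin β))/8 = -0.588473; p = 2π − arccos c = 4.083220 rad; φ = atan2(cos β − cos α, d + sin α − sin β) = 0.356379 rad; t = (φ − α + p/2) mod 2π = 5.623591 rad, q = (β − α − t + p) mod 2π = 3.006212 rad → L = 1.12·(5.623591 + 4.083220 + 3.006212) = 1.12·12.713023 = 14.238586 m
Shortest: LSL with L = 9.084746 m ≈ 9.0847 m
Convert LSL to answer units (arcs ×180/π): t = 3.581981·180/π = 205.2324°, p = ρ·p = 1.12·3.564798 = 3.9926 m, q = 0.964602·180/π = 55.2676°, L = 9.0847 m.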